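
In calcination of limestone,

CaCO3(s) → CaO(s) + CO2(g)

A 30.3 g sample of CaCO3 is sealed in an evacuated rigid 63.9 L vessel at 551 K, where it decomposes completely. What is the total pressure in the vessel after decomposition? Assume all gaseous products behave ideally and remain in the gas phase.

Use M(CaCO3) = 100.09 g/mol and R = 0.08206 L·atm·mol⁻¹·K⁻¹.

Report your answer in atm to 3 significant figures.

0.214 atm

n(CaCO3) = 30.3 / 100.09 = 0.3027 mol
n(gas produced) = (1/1) × 0.3027 = 0.3027 mol
P = nRT/V = 0.3027 × 0.08206 × 551 / 63.9 = 0.2142 atm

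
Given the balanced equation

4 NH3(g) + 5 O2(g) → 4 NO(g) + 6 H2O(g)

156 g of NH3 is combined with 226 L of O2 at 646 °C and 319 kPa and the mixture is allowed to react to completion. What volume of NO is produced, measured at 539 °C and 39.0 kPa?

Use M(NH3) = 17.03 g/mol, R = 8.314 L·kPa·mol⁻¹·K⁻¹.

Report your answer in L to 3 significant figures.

n(NH3) = 156 / 17.03 = 9.160 mol
n(O2) = PV/RT = (319 × 226) / (8.314 × 919.15) = 9.434 mol
For 9.160 mol NH3, stoichiometry requires (5/4) × 9.160 = 11.45 mol O2; 9.434 mol is available, so O2 is limiting.
n(NO) = (4/5) × 9.434 = 7.547 mol
V(NO) = nRT/P = 7.547 × 8.314 × 812.15 / 39.0 = 1307 L

1310 L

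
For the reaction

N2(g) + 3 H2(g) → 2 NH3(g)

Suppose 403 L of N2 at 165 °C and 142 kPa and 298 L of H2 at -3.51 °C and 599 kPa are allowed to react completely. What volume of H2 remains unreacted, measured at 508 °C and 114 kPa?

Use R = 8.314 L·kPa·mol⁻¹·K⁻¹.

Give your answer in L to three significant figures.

1850 L

n(N2) = PV/RT = (142 × 403) / (8.314 × 438.15) = 15.71 mol
n(H2) = PV/RT = (599 × 298) / (8.314 × 269.64) = 79.62 mol
For 15.71 mol N2, stoichiometry requires (3/1) × 15.71 = 47.13 mol H2; 79.62 mol is available, so N2 is limiting.
n(H2) consumed = (3/1) × 15.71 = 47.13 mol; remaining = 79.62 − 47.13 = 32.49 mol
V(H2) = nRT/P = 32.49 × 8.314 × 781.15 / 114 = 1851 L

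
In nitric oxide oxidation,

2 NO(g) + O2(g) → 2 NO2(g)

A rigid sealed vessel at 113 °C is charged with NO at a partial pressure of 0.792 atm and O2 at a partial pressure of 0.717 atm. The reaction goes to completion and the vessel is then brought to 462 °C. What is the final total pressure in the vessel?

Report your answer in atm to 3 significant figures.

2.12 atm

Because the vessel is rigid and T is held at 113 °C, work the stoichiometry in partial pressures (P_i = n_iRT/V).
P(O2) required for 0.792 atm of NO = (1/2) × 0.792 = 0.3960 atm; available 0.717 atm, so NO is limiting.
P(O2) remaining = 0.717 − (1/2) × 0.792 = 0.3210 atm
P(gaseous products) = (2)/2 × 0.792 = 0.7920 atm
P_total at 113 °C = 0.3210 + 0.7920 = 1.113 atm
Scaling to 462 °C: P = 1.113 × 735.15/386.15 = 2.119 atm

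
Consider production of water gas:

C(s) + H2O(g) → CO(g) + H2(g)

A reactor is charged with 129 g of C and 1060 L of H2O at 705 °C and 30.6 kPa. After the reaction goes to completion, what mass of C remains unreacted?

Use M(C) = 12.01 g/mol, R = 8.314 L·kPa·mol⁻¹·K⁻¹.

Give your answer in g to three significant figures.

n(C) = 129 / 12.01 = 10.74 mol
n(H2O) = PV/RT = (30.6 × 1060) / (8.314 × 978.15) = 3.989 mol
For 10.74 mol C, stoichiometry requires (1/1) × 10.74 = 10.74 mol H2O; 3.989 mol is available, so H2O is limiting.
n(C) consumed = (1/1) × 3.989 = 3.989 mol; remaining = 10.74 − 3.989 = 6.751 mol
m(C) = 6.751 × 12.01 = 81.08 g

81.1 g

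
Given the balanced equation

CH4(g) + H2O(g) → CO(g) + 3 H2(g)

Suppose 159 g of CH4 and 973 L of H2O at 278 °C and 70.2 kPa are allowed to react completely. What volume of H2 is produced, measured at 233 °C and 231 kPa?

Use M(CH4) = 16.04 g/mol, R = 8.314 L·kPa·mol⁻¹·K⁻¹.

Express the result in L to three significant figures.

n(CH4) = 159 / 16.04 = 9.913 mol
n(H2O) = PV/RT = (70.2 × 973) / (8.314 × 551.15) = 14.91 mol
For 9.913 mol CH4, stoichiometry requires (1/1) × 9.913 = 9.913 mol H2O; 14.91 mol is available, so CH4 is limiting.
n(H2) = (3/1) × 9.913 = 29.74 mol
V(H2) = nRT/P = 29.74 × 8.314 × 506.15 / 231 = 541.8 L

542 L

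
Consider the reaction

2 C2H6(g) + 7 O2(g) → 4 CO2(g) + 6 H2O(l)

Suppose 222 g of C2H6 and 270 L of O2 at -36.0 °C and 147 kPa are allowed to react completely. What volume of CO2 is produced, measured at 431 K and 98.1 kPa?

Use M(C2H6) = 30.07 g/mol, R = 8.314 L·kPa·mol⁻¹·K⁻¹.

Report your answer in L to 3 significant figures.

n(C2H6) = 222 / 30.07 = 7.383 mol
n(O2) = PV/RT = (147 × 270) / (8.314 × 237.15) = 20.13 mol
For 7.383 mol C2H6, stoichiometry requires (7/2) × 7.383 = 25.84 mol O2; 20.13 mol is available, so O2 is limiting.
n(CO2) = (4/7) × 20.13 = 11.50 mol
V(CO2) = nRT/P = 11.50 × 8.314 × 431 / 98.1 = 420.1 L

420 L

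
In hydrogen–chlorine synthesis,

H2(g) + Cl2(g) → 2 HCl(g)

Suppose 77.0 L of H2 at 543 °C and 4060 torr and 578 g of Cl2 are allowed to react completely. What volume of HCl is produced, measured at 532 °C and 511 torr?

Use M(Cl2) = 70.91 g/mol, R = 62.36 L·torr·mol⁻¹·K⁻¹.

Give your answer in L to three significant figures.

1210 L

n(H2) = PV/RT = (4060 × 77.0) / (62.36 × 816.15) = 6.142 mol
n(Cl2) = 578 / 70.91 = 8.151 mol
For 6.142 mol H2, stoichiometry requires (1/1) × 6.142 = 6.142 mol Cl2; 8.151 mol is available, so H2 is limiting.
n(HCl) = (2/1) × 6.142 = 12.28 mol
V(HCl) = nRT/P = 12.28 × 62.36 × 805.15 / 511 = 1207 L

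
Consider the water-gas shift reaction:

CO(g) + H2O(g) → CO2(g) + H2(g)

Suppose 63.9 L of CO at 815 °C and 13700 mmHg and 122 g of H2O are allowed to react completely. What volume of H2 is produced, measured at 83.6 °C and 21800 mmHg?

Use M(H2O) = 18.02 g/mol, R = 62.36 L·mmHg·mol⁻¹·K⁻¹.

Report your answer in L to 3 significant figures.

n(CO) = PV/RT = (13700 × 63.9) / (62.36 × 1088.15) = 12.90 mol
n(H2O) = 122 / 18.02 = 6.770 mol
For 12.90 mol CO, stoichiometry requires (1/1) × 12.90 = 12.90 mol H2O; 6.770 mol is available, so H2O is limiting.
n(H2) = (1/1) × 6.770 = 6.770 mol
V(H2) = nRT/P = 6.770 × 62.36 × 356.75 / 21800 = 6.909 L

6.91 L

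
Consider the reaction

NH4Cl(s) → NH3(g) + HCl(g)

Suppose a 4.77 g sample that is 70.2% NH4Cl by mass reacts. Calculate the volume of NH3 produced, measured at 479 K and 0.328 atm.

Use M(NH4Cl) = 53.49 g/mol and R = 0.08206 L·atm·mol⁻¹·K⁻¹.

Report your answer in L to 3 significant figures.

mass of NH4Cl = 4.77 × 70.2/100 = 3.349 g
n(NH4Cl) = 3.349 / 53.49 = 0.06261 mol
n(NH3) = (1/1) × 0.06261 = 0.06261 mol
V = nRT/P = 0.06261 × 0.08206 × 479 / 0.328 = 7.503 L

7.50 L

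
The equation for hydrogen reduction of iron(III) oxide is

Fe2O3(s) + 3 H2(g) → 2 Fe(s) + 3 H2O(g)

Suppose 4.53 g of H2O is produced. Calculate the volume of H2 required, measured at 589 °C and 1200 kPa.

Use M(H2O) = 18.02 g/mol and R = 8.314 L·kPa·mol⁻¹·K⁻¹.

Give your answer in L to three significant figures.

n(H2O) = 4.530 / 18.02 = 0.2514 mol
n(H2) = (3/3) × 0.2514 = 0.2514 mol
V = nRT/P = 0.2514 × 8.314 × 862.15 / 1200 = 1.502 L

1.50 L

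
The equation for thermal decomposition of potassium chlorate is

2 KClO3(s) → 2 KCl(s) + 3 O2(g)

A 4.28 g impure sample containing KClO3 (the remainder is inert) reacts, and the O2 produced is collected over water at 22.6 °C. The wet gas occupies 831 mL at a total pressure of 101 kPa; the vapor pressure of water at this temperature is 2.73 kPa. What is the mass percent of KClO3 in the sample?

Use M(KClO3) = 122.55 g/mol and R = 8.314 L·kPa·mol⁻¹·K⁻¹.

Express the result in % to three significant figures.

63.4 %

P(O2) = 101 − 2.73 = 98.27 kPa
n(O2) = PV/RT = (98.27 × 0.8310) / (8.314 × 295.75) = 0.03321 mol
n(KClO3) = (2/3) × 0.03321 = 0.02214 mol
m(KClO3) = 0.02214 × 122.55 = 2.713 g
%KClO3 = 2.713 / 4.28 × 100 = 63.39%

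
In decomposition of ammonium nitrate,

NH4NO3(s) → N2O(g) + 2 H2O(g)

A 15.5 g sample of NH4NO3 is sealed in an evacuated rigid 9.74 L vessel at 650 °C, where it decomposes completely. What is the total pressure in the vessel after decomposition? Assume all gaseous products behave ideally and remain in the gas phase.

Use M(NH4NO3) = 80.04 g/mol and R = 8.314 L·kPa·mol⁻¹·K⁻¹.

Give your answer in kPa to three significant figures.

458 kPa

n(NH4NO3) = 15.5 / 80.04 = 0.1937 mol
n(gas produced) = (3/1) × 0.1937 = 0.5811 mol
P = nRT/V = 0.5811 × 8.314 × 923.15 / 9.74 = 457.9 kPa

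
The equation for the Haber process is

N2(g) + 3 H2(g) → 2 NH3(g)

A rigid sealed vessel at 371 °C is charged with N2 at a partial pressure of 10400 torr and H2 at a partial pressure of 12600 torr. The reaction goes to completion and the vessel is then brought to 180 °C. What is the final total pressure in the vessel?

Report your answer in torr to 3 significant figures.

10300 torr

Because the vessel is rigid and T is held at 371 °C, work the stoichiometry in partial pressures (P_i = n_iRT/V).
P(H2) required for 10400 torr of N2 = (3/1) × 10400 = 31200 torr; available 12600 torr, so H2 is limiting.
P(N2) remaining = 10400 − (1/3) × 12600 = 6200 torr
P(gaseous products) = (2)/3 × 12600 = 8400 torr
P_total at 371 °C = 6200 + 8400 = 14600 torr
Scaling to 180 °C: P = 14600 × 453.15/644.15 = 10270 torr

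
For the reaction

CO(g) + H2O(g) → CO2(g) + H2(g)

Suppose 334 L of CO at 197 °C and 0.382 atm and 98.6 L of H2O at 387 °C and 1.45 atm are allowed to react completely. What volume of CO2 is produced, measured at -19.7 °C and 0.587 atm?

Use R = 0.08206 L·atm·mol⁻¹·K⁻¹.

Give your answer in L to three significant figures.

n(CO) = PV/RT = (0.382 × 334) / (0.08206 × 470.15) = 3.307 mol
n(H2O) = PV/RT = (1.45 × 98.6) / (0.08206 × 660.15) = 2.639 mol
For 3.307 mol CO, stoichiometry requires (1/1) × 3.307 = 3.307 mol H2O; 2.639 mol is available, so H2O is limiting.
n(CO2) = (1/1) × 2.639 = 2.639 mol
V(CO2) = nRT/P = 2.639 × 0.08206 × 253.45 / 0.587 = 93.50 L

93.5 L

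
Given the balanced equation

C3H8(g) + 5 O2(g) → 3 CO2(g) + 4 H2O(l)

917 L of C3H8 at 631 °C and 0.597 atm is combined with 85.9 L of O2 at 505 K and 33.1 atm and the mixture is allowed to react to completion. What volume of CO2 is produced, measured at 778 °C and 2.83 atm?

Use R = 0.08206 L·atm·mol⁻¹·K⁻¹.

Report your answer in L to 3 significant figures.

n(C3H8) = PV/RT = (0.597 × 917) / (0.08206 × 904.15) = 7.379 mol
n(O2) = PV/RT = (33.1 × 85.9) / (0.08206 × 505) = 68.61 mol
For 7.379 mol C3H8, stoichiometry requires (5/1) × 7.379 = 36.89 mol O2; 68.61 mol is available, so C3H8 is limiting.
n(CO2) = (3/1) × 7.379 = 22.14 mol
V(CO2) = nRT/P = 22.14 × 0.08206 × 1051.15 / 2.83 = 674.8 L

675 L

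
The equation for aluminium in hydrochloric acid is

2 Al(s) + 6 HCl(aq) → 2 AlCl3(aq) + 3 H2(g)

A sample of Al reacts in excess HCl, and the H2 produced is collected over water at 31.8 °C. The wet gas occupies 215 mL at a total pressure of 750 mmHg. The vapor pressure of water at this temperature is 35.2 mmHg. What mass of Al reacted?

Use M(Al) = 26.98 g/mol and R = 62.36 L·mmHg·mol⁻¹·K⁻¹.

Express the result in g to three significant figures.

0.145 g

P(H2) = 750 − 35.2 = 714.8 mmHg
n(H2) = PV/RT = (714.8 × 0.2150) / (62.36 × 304.95) = 0.008081 mol
n(Al) = (2/3) × 0.008081 = 0.005387 mol
m(Al) = 0.005387 × 26.98 = 0.1453 g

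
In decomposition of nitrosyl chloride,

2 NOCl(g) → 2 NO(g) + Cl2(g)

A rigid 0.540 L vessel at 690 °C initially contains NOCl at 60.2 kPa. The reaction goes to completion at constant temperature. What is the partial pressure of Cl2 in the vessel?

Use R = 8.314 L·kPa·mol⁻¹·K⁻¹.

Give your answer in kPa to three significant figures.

30.1 kPa

n(NOCl)₀ = PV/RT = (60.2 × 0.540) / (8.314 × 963.15) = 0.004060 mol
n(Cl2) = (1/2) × 0.004060 = 0.002030 mol
P(Cl2) = nRT/V = 0.002030 × 8.314 × 963.15 / 0.540 = 30.10 kPa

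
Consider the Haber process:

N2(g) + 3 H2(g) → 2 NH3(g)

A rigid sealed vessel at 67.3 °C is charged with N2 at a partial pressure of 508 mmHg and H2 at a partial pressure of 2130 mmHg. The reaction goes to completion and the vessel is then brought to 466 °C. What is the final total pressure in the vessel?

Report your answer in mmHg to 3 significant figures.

Because the vessel is rigid and T is held at 67.3 °C, work the stoichiometry in partial pressures (P_i = n_iRT/V).
P(H2) required for 508 mmHg of N2 = (3/1) × 508 = 1524 mmHg; available 2130 mmHg, so N2 is limiting.
P(H2) remaining = 2130 − (3/1) × 508 = 606.0 mmHg
P(gaseous products) = (2)/1 × 508 = 1016 mmHg
P_total at 67.3 °C = 606.0 + 1016 = 1622 mmHg
Scaling to 466 °C: P = 1622 × 739.15/340.45 = 3522 mmHg

3520 mmHg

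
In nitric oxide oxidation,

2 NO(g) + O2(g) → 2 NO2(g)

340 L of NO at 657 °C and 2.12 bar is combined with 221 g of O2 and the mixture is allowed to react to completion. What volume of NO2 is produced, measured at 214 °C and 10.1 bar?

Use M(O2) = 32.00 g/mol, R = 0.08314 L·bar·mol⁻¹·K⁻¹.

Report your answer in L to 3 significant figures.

37.4 L

n(NO) = PV/RT = (2.12 × 340) / (0.08314 × 930.15) = 9.321 mol
n(O2) = 221 / 32.00 = 6.906 mol
For 9.321 mol NO, stoichiometry requires (1/2) × 9.321 = 4.660 mol O2; 6.906 mol is available, so NO is limiting.
n(NO2) = (2/2) × 9.321 = 9.321 mol
V(NO2) = nRT/P = 9.321 × 0.08314 × 487.15 / 10.1 = 37.38 L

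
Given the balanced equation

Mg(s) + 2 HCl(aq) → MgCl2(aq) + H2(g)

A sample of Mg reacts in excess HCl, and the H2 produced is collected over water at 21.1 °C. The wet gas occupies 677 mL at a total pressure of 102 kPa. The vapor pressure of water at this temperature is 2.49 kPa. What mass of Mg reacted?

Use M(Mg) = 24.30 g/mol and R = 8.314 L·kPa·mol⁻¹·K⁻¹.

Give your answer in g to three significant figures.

0.669 g

P(H2) = 102 − 2.49 = 99.51 kPa
n(H2) = PV/RT = (99.51 × 0.6770) / (8.314 × 294.25) = 0.02754 mol
n(Mg) = (1/1) × 0.02754 = 0.02754 mol
m(Mg) = 0.02754 × 24.30 = 0.6692 g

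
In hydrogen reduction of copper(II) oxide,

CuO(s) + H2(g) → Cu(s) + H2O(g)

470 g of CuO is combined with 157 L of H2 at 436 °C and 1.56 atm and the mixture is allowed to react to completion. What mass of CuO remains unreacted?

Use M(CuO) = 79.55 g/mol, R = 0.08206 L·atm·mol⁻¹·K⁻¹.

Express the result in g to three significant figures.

135 g

n(CuO) = 470 / 79.55 = 5.908 mol
n(H2) = PV/RT = (1.56 × 157) / (0.08206 × 709.15) = 4.209 mol
For 5.908 mol CuO, stoichiometry requires (1/1) × 5.908 = 5.908 mol H2; 4.209 mol is available, so H2 is limiting.
n(CuO) consumed = (1/1) × 4.209 = 4.209 mol; remaining = 5.908 − 4.209 = 1.699 mol
m(CuO) = 1.699 × 79.55 = 135.2 g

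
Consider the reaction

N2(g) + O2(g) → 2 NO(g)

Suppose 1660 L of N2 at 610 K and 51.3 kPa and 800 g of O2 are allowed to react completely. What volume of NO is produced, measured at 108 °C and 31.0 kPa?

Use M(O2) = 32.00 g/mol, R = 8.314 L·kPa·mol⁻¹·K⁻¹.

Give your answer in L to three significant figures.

n(N2) = PV/RT = (51.3 × 1660) / (8.314 × 610) = 16.79 mol
n(O2) = 800 / 32.00 = 25.00 mol
For 16.79 mol N2, stoichiometry requires (1/1) × 16.79 = 16.79 mol O2; 25.00 mol is available, so N2 is limiting.
n(NO) = (2/1) × 16.79 = 33.58 mol
V(NO) = nRT/P = 33.58 × 8.314 × 381.15 / 31.0 = 3433 L

3430 L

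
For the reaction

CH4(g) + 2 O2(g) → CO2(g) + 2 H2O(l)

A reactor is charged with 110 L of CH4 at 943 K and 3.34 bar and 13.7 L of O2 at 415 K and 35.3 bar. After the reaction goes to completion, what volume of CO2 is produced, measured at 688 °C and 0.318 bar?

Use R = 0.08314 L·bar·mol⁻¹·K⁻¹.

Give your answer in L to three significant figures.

1180 L

n(CH4) = PV/RT = (3.34 × 110) / (0.08314 × 943) = 4.686 mol
n(O2) = PV/RT = (35.3 × 13.7) / (0.08314 × 415) = 14.02 mol
For 4.686 mol CH4, stoichiometry requires (2/1) × 4.686 = 9.372 mol O2; 14.02 mol is available, so CH4 is limiting.
n(CO2) = (1/1) × 4.686 = 4.686 mol
V(CO2) = nRT/P = 4.686 × 0.08314 × 961.15 / 0.318 = 1178 L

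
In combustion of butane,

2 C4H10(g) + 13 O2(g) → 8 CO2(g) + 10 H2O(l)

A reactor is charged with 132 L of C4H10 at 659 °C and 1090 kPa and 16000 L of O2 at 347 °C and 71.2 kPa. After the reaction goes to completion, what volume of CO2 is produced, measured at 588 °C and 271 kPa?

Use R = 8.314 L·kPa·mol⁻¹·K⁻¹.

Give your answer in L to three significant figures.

n(C4H10) = PV/RT = (1090 × 132) / (8.314 × 932.15) = 18.57 mol
n(O2) = PV/RT = (71.2 × 16000) / (8.314 × 620.15) = 220.9 mol
For 18.57 mol C4H10, stoichiometry requires (13/2) × 18.57 = 120.7 mol O2; 220.9 mol is available, so C4H10 is limiting.
n(CO2) = (8/2) × 18.57 = 74.28 mol
V(CO2) = nRT/P = 74.28 × 8.314 × 861.15 / 271 = 1962 L

1960 L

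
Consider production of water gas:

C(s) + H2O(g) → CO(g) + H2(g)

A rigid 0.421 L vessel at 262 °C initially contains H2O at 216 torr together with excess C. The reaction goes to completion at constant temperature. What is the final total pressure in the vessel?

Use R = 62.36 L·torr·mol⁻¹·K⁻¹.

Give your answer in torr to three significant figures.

Rigid vessel, constant T ⇒ P scales with total gas moles (1 → 2).
P_final = (2/1) × 216 = 432.0 torr

432 torr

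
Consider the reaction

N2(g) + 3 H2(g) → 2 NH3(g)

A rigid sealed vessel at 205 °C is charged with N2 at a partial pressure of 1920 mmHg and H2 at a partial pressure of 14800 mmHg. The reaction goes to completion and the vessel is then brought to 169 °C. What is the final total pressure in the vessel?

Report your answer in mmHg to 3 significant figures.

At constant V, partial pressures at 205 °C are proportional to moles, so apply stoichiometry directly to pressures.
P(H2) required for 1920 mmHg of N2 = (3/1) × 1920 = 5760 mmHg; available 14800 mmHg, so N2 is limiting.
P(H2) remaining = 14800 − (3/1) × 1920 = 9040 mmHg
P(gaseous products) = (2)/1 × 1920 = 3840 mmHg
P_total at 205 °C = 9040 + 3840 = 12880 mmHg
Scaling to 169 °C: P = 12880 × 442.15/478.15 = 11910 mmHg

11900 mmHg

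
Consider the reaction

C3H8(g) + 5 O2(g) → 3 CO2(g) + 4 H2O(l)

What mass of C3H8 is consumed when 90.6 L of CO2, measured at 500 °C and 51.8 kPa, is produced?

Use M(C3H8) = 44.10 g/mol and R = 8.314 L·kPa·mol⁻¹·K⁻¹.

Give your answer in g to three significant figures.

n(CO2) = PV/RT = (51.8 × 90.6) / (8.314 × 773.15) = 0.7301 mol
n(C3H8) = (1/3) × 0.7301 = 0.2434 mol
m(C3H8) = 0.2434 × 44.10 = 10.73 g

10.7 g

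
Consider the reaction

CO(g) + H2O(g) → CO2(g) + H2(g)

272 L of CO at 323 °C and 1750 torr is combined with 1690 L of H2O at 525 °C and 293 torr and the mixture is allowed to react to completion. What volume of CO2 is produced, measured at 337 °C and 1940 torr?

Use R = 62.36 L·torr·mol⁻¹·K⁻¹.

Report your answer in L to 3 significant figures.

195 L

n(CO) = PV/RT = (1750 × 272) / (62.36 × 596.15) = 12.80 mol
n(H2O) = PV/RT = (293 × 1690) / (62.36 × 798.15) = 9.949 mol
For 12.80 mol CO, stoichiometry requires (1/1) × 12.80 = 12.80 mol H2O; 9.949 mol is available, so H2O is limiting.
n(CO2) = (1/1) × 9.949 = 9.949 mol
V(CO2) = nRT/P = 9.949 × 62.36 × 610.15 / 1940 = 195.1 L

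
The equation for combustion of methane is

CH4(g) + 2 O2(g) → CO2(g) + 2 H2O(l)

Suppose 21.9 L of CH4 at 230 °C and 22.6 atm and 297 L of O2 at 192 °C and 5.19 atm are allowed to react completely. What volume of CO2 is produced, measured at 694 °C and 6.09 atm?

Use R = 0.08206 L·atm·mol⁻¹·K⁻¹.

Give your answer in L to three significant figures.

156 L

n(CH4) = PV/RT = (22.6 × 21.9) / (0.08206 × 503.15) = 11.99 mol
n(O2) = PV/RT = (5.19 × 297) / (0.08206 × 465.15) = 40.38 mol
For 11.99 mol CH4, stoichiometry requires (2/1) × 11.99 = 23.98 mol O2; 40.38 mol is available, so CH4 is limiting.
n(CO2) = (1/1) × 11.99 = 11.99 mol
V(CO2) = nRT/P = 11.99 × 0.08206 × 967.15 / 6.09 = 156.3 L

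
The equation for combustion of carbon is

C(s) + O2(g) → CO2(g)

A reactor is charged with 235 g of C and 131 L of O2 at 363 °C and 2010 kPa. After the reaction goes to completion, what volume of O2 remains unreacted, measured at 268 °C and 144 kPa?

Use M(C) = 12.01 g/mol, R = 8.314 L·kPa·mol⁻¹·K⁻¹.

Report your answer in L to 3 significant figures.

944 L

n(C) = 235 / 12.01 = 19.57 mol
n(O2) = PV/RT = (2010 × 131) / (8.314 × 636.15) = 49.78 mol
For 19.57 mol C, stoichiometry requires (1/1) × 19.57 = 19.57 mol O2; 49.78 mol is available, so C is limiting.
n(O2) consumed = (1/1) × 19.57 = 19.57 mol; remaining = 49.78 − 19.57 = 30.21 mol
V(O2) = nRT/P = 30.21 × 8.314 × 541.15 / 144 = 943.9 L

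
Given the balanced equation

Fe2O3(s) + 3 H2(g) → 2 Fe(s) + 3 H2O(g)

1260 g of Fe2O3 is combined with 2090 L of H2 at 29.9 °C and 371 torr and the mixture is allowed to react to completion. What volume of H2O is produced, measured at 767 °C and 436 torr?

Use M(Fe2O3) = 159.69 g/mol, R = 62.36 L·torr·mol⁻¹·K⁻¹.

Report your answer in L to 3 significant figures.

3520 L

n(Fe2O3) = 1260 / 159.69 = 7.890 mol
n(H2) = PV/RT = (371 × 2090) / (62.36 × 303.05) = 41.03 mol
For 7.890 mol Fe2O3, stoichiometry requires (3/1) × 7.890 = 23.67 mol H2; 41.03 mol is available, so Fe2O3 is limiting.
n(H2O) = (3/1) × 7.890 = 23.67 mol
V(H2O) = nRT/P = 23.67 × 62.36 × 1040.15 / 436 = 3521 L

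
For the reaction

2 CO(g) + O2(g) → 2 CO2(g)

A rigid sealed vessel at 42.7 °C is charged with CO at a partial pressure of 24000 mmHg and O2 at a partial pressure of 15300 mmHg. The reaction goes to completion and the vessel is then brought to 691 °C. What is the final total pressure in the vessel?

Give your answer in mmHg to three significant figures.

Because the vessel is rigid and T is held at 42.7 °C, work the stoichiometry in partial pressures (P_i = n_iRT/V).
P(O2) required for 24000 mmHg of CO = (1/2) × 24000 = 12000 mmHg; available 15300 mmHg, so CO is limiting.
P(O2) remaining = 15300 − (1/2) × 24000 = 3300 mmHg
P(gaseous products) = (2)/2 × 24000 = 24000 mmHg
P_total at 42.7 °C = 3300 + 24000 = 27300 mmHg
Scaling to 691 °C: P = 27300 × 964.15/315.85 = 83330 mmHg

83300 mmHg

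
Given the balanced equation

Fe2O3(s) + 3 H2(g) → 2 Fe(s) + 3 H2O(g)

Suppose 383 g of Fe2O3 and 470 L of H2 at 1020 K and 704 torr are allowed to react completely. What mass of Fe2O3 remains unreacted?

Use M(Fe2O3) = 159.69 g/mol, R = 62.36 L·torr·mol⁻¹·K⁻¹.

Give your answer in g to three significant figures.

106 g

n(Fe2O3) = 383 / 159.69 = 2.398 mol
n(H2) = PV/RT = (704 × 470) / (62.36 × 1020) = 5.202 mol
For 2.398 mol Fe2O3, stoichiometry requires (3/1) × 2.398 = 7.194 mol H2; 5.202 mol is available, so H2 is limiting.
n(Fe2O3) consumed = (1/3) × 5.202 = 1.734 mol; remaining = 2.398 − 1.734 = 0.6640 mol
m(Fe2O3) = 0.6640 × 159.69 = 106.0 g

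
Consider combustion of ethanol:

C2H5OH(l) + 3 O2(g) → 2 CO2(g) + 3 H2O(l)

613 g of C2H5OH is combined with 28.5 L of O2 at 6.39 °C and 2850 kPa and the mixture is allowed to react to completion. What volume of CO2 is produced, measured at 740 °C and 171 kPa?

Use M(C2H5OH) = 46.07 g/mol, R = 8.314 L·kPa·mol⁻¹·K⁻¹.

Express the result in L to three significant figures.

1150 L

n(C2H5OH) = 613 / 46.07 = 13.31 mol
n(O2) = PV/RT = (2850 × 28.5) / (8.314 × 279.54) = 34.95 mol
For 13.31 mol C2H5OH, stoichiometry requires (3/1) × 13.31 = 39.93 mol O2; 34.95 mol is available, so O2 is limiting.
n(CO2) = (2/3) × 34.95 = 23.30 mol
V(CO2) = nRT/P = 23.30 × 8.314 × 1013.15 / 171 = 1148 L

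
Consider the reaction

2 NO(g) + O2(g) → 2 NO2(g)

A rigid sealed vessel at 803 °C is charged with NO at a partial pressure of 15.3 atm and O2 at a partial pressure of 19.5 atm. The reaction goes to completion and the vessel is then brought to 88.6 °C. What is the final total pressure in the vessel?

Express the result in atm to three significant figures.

9.13 atm

At constant V, partial pressures at 803 °C are proportional to moles, so apply stoichiometry directly to pressures.
P(O2) required for 15.3 atm of NO = (1/2) × 15.3 = 7.650 atm; available 19.5 atm, so NO is limiting.
P(O2) remaining = 19.5 − (1/2) × 15.3 = 11.85 atm
P(gaseous products) = (2)/2 × 15.3 = 15.30 atm
P_total at 803 °C = 11.85 + 15.30 = 27.15 atm
Scaling to 88.6 °C: P = 27.15 × 361.75/1076.15 = 9.127 atm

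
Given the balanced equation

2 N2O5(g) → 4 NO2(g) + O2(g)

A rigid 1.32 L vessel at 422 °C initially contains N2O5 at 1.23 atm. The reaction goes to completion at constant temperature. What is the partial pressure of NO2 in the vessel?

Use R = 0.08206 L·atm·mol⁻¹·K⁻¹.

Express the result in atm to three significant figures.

n(N2O5)₀ = PV/RT = (1.23 × 1.32) / (0.08206 × 695.15) = 0.02846 mol
n(NO2) = (4/2) × 0.02846 = 0.05692 mol
P(NO2) = nRT/V = 0.05692 × 0.08206 × 695.15 / 1.32 = 2.460 atm

2.46 atm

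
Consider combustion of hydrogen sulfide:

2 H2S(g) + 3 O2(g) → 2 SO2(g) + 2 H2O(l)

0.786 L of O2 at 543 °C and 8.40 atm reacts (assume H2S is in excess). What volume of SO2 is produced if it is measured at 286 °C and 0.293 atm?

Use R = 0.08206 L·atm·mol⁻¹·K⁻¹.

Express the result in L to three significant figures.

n(O2) = PV/RT = (8.40 × 0.786) / (0.08206 × 816.15) = 0.09858 mol
n(SO2) = (2/3) × 0.09858 = 0.06572 mol
V = nRT/P = 0.06572 × 0.08206 × 559.15 / 0.293 = 10.29 L

10.3 L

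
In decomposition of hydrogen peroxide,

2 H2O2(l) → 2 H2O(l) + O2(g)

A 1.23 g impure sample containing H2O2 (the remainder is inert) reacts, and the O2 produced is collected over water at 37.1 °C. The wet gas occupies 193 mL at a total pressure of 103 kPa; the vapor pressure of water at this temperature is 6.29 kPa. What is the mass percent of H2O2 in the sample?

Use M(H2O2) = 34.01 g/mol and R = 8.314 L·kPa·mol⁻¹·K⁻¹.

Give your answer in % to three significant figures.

P(O2) = 103 − 6.29 = 96.71 kPa
n(O2) = PV/RT = (96.71 × 0.1930) / (8.314 × 310.25) = 0.007236 mol
n(H2O2) = (2/1) × 0.007236 = 0.01447 mol
m(H2O2) = 0.01447 × 34.01 = 0.4921 g
%H2O2 = 0.4921 / 1.23 × 100 = 40.01%

40.0 %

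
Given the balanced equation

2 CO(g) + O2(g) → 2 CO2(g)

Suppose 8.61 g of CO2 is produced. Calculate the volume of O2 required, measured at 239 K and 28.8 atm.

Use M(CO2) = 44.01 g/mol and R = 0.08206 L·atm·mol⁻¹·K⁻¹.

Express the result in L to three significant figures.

0.0666 L

n(CO2) = 8.610 / 44.01 = 0.1956 mol
n(O2) = (1/2) × 0.1956 = 0.09780 mol
V = nRT/P = 0.09780 × 0.08206 × 239 / 28.8 = 0.06660 L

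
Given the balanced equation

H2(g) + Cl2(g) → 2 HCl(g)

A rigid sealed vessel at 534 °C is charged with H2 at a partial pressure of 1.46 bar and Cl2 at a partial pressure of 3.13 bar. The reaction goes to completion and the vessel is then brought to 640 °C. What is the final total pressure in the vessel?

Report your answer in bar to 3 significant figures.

5.19 bar

Because the vessel is rigid and T is held at 534 °C, work the stoichiometry in partial pressures (P_i = n_iRT/V).
P(Cl2) required for 1.46 bar of H2 = (1/1) × 1.46 = 1.460 bar; available 3.13 bar, so H2 is limiting.
P(Cl2) remaining = 3.13 − (1/1) × 1.46 = 1.670 bar
P(gaseous products) = (2)/1 × 1.46 = 2.920 bar
P_total at 534 °C = 1.670 + 2.920 = 4.590 bar
Scaling to 640 °C: P = 4.590 × 913.15/807.15 = 5.193 bar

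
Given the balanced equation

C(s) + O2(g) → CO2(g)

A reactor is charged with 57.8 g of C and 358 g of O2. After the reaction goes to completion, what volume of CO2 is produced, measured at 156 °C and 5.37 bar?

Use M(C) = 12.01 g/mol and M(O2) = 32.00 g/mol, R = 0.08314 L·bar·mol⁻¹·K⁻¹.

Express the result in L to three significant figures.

32.0 L

n(C) = 57.8 / 12.01 = 4.813 mol
n(O2) = 358 / 32.00 = 11.19 mol
For 4.813 mol C, stoichiometry requires (1/1) × 4.813 = 4.813 mol O2; 11.19 mol is available, so C is limiting.
n(CO2) = (1/1) × 4.813 = 4.813 mol
V(CO2) = nRT/P = 4.813 × 0.08314 × 429.15 / 5.37 = 31.98 L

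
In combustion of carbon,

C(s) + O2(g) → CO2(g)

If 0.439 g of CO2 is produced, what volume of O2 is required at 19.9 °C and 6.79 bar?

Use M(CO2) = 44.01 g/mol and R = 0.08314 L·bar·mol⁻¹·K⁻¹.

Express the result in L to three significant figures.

n(CO2) = 0.4390 / 44.01 = 0.009975 mol
n(O2) = (1/1) × 0.009975 = 0.009975 mol
V = nRT/P = 0.009975 × 0.08314 × 293.05 / 6.79 = 0.03579 L

0.0358 L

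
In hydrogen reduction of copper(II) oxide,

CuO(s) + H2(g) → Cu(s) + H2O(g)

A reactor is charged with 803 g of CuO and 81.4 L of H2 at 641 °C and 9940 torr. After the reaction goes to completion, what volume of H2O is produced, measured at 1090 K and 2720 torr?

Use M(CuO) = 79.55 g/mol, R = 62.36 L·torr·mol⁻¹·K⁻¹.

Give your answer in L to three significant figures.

252 L

n(CuO) = 803 / 79.55 = 10.09 mol
n(H2) = PV/RT = (9940 × 81.4) / (62.36 × 914.15) = 14.19 mol
For 10.09 mol CuO, stoichiometry requires (1/1) × 10.09 = 10.09 mol H2; 14.19 mol is available, so CuO is limiting.
n(H2O) = (1/1) × 10.09 = 10.09 mol
V(H2O) = nRT/P = 10.09 × 62.36 × 1090 / 2720 = 252.1 L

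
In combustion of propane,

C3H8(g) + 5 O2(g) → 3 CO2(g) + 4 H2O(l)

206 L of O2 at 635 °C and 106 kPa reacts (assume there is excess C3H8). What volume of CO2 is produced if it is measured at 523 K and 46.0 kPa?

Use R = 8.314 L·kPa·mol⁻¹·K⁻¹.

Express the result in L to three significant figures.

164 L

n(O2) = PV/RT = (106 × 206) / (8.314 × 908.15) = 2.892 mol
n(CO2) = (3/5) × 2.892 = 1.735 mol
V = nRT/P = 1.735 × 8.314 × 523 / 46.0 = 164.0 L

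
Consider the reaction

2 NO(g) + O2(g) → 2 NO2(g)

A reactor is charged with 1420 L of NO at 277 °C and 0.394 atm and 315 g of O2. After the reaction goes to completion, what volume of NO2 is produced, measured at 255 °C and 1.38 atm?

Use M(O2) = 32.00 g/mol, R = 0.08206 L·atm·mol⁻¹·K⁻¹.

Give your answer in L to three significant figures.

n(NO) = PV/RT = (0.394 × 1420) / (0.08206 × 550.15) = 12.39 mol
n(O2) = 315 / 32.00 = 9.844 mol
For 12.39 mol NO, stoichiometry requires (1/2) × 12.39 = 6.195 mol O2; 9.844 mol is available, so NO is limiting.
n(NO2) = (2/2) × 12.39 = 12.39 mol
V(NO2) = nRT/P = 12.39 × 0.08206 × 528.15 / 1.38 = 389.1 L

389 L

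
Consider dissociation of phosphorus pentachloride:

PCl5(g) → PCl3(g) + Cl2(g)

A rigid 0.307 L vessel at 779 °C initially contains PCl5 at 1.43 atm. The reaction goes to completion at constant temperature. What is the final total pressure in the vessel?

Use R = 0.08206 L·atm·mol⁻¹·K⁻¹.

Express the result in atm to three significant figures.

2.86 atm

At constant T and V, P ∝ n(gas): 1 mol gas → 2 mol gas.
P_final = (2/1) × 1.43 = 2.860 atm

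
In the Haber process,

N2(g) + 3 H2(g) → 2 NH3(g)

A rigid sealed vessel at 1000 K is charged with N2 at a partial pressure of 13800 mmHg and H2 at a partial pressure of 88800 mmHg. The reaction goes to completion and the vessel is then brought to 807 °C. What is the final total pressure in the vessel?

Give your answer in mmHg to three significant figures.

With V and T fixed, P_i ∝ n_i, so the mole ratios apply directly to partial pressures at 1000 K.
P(H2) required for 13800 mmHg of N2 = (3/1) × 13800 = 41400 mmHg; available 88800 mmHg, so N2 is limiting.
P(H2) remaining = 88800 − (3/1) × 13800 = 47400 mmHg
P(gaseous products) = (2)/1 × 13800 = 27600 mmHg
P_total at 1000 K = 47400 + 27600 = 75000 mmHg
Scaling to 807 °C: P = 75000 × 1080.15/1000 = 81010 mmHg

81000 mmHg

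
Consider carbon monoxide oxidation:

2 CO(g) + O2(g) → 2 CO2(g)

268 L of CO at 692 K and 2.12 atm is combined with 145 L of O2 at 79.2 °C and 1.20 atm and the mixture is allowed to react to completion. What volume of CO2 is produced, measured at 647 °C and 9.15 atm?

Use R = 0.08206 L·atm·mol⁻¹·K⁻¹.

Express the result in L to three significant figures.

82.6 L

n(CO) = PV/RT = (2.12 × 268) / (0.08206 × 692) = 10.01 mol
n(O2) = PV/RT = (1.20 × 145) / (0.08206 × 352.35) = 6.018 mol
For 10.01 mol CO, stoichiometry requires (1/2) × 10.01 = 5.005 mol O2; 6.018 mol is available, so CO is limiting.
n(CO2) = (2/2) × 10.01 = 10.01 mol
V(CO2) = nRT/P = 10.01 × 0.08206 × 920.15 / 9.15 = 82.60 L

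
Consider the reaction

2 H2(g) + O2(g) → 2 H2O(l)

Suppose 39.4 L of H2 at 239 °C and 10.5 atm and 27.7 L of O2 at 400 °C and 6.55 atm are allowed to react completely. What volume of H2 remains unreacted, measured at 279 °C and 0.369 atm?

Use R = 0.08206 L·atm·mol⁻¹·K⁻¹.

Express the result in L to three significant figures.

402 L

n(H2) = PV/RT = (10.5 × 39.4) / (0.08206 × 512.15) = 9.844 mol
n(O2) = PV/RT = (6.55 × 27.7) / (0.08206 × 673.15) = 3.285 mol
For 9.844 mol H2, stoichiometry requires (1/2) × 9.844 = 4.922 mol O2; 3.285 mol is available, so O2 is limiting.
n(H2) consumed = (2/1) × 3.285 = 6.570 mol; remaining = 9.844 − 6.570 = 3.274 mol
V(H2) = nRT/P = 3.274 × 0.08206 × 552.15 / 0.369 = 402.0 L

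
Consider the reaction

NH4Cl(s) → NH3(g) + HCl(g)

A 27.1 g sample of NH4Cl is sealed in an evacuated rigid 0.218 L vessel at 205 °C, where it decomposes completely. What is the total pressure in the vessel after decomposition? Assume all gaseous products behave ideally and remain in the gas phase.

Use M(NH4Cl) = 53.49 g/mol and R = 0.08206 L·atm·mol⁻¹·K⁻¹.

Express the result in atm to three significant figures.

182 atm

n(NH4Cl) = 27.1 / 53.49 = 0.5066 mol
n(gas produced) = (2/1) × 0.5066 = 1.013 mol
P = nRT/V = 1.013 × 0.08206 × 478.15 / 0.218 = 182.3 atm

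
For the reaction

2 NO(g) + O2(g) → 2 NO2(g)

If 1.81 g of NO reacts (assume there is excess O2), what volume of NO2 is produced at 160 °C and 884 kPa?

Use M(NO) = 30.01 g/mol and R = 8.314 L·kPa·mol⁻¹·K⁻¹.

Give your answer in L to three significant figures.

n(NO) = 1.810 / 30.01 = 0.06031 mol
n(NO2) = (2/2) × 0.06031 = 0.06031 mol
V = nRT/P = 0.06031 × 8.314 × 433.15 / 884 = 0.2457 L

0.246 L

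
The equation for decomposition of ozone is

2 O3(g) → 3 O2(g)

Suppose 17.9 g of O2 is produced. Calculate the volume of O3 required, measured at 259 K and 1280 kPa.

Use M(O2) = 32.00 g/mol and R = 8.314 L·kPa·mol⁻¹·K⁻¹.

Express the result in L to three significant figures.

0.627 L

n(O2) = 17.90 / 32.00 = 0.5594 mol
n(O3) = (2/3) × 0.5594 = 0.3729 mol
V = nRT/P = 0.3729 × 8.314 × 259 / 1280 = 0.6273 L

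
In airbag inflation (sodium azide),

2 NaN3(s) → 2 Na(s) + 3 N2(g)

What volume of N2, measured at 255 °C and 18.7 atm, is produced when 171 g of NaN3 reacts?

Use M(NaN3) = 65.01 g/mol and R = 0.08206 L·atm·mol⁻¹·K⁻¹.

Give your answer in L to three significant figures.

n(NaN3) = 171.0 / 65.01 = 2.630 mol
n(N2) = (3/2) × 2.630 = 3.945 mol
V = nRT/P = 3.945 × 0.08206 × 528.15 / 18.7 = 9.143 L

9.14 L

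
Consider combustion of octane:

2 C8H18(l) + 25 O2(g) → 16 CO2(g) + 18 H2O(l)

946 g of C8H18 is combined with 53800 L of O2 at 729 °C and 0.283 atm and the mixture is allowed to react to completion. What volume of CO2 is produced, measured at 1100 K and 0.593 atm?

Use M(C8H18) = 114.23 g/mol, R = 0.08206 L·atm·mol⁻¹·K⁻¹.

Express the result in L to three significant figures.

10100 L

n(C8H18) = 946 / 114.23 = 8.282 mol
n(O2) = PV/RT = (0.283 × 53800) / (0.08206 × 1002.15) = 185.1 mol
For 8.282 mol C8H18, stoichiometry requires (25/2) × 8.282 = 103.5 mol O2; 185.1 mol is available, so C8H18 is limiting.
n(CO2) = (16/2) × 8.282 = 66.26 mol
V(CO2) = nRT/P = 66.26 × 0.08206 × 1100 / 0.593 = 10090 L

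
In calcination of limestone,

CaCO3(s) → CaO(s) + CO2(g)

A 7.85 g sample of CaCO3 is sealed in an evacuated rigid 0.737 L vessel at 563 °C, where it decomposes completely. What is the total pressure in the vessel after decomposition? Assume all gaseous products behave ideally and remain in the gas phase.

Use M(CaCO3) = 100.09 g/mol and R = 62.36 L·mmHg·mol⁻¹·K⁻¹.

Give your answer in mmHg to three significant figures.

5550 mmHg

n(CaCO3) = 7.85 / 100.09 = 0.07843 mol
n(gas produced) = (1/1) × 0.07843 = 0.07843 mol
P = nRT/V = 0.07843 × 62.36 × 836.15 / 0.737 = 5549 mmHg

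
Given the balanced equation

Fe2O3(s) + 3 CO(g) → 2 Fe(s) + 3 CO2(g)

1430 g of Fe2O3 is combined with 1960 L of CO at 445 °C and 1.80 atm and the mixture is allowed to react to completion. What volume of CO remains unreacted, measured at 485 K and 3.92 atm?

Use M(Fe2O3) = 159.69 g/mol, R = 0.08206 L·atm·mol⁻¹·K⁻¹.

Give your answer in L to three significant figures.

335 L

n(Fe2O3) = 1430 / 159.69 = 8.955 mol
n(CO) = PV/RT = (1.80 × 1960) / (0.08206 × 718.15) = 59.87 mol
For 8.955 mol Fe2O3, stoichiometry requires (3/1) × 8.955 = 26.87 mol CO; 59.87 mol is available, so Fe2O3 is limiting.
n(CO) consumed = (3/1) × 8.955 = 26.87 mol; remaining = 59.87 − 26.87 = 33.00 mol
V(CO) = nRT/P = 33.00 × 0.08206 × 485 / 3.92 = 335.0 L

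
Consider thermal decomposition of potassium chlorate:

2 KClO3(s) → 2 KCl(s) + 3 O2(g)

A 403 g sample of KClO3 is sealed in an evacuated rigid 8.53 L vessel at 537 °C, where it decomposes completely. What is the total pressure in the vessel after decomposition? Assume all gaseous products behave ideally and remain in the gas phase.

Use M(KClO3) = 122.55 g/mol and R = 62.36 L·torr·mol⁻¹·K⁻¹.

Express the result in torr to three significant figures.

29200 torr

n(KClO3) = 403 / 122.55 = 3.288 mol
n(gas produced) = (3/2) × 3.288 = 4.932 mol
P = nRT/V = 4.932 × 62.36 × 810.15 / 8.53 = 29210 torr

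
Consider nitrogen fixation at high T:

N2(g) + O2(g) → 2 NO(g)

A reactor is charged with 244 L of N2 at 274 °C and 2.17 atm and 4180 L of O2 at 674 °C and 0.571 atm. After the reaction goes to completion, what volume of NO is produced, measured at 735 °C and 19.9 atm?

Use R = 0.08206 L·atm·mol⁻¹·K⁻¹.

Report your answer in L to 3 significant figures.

98.0 L

n(N2) = PV/RT = (2.17 × 244) / (0.08206 × 547.15) = 11.79 mol
n(O2) = PV/RT = (0.571 × 4180) / (0.08206 × 947.15) = 30.71 mol
For 11.79 mol N2, stoichiometry requires (1/1) × 11.79 = 11.79 mol O2; 30.71 mol is available, so N2 is limiting.
n(NO) = (2/1) × 11.79 = 23.58 mol
V(NO) = nRT/P = 23.58 × 0.08206 × 1008.15 / 19.9 = 98.03 L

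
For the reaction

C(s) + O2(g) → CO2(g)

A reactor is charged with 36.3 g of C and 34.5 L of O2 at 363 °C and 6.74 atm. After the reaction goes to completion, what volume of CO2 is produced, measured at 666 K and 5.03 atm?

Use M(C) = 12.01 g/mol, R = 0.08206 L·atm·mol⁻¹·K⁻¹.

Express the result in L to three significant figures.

32.8 L

n(C) = 36.3 / 12.01 = 3.022 mol
n(O2) = PV/RT = (6.74 × 34.5) / (0.08206 × 636.15) = 4.454 mol
For 3.022 mol C, stoichiometry requires (1/1) × 3.022 = 3.022 mol O2; 4.454 mol is available, so C is limiting.
n(CO2) = (1/1) × 3.022 = 3.022 mol
V(CO2) = nRT/P = 3.022 × 0.08206 × 666 / 5.03 = 32.83 L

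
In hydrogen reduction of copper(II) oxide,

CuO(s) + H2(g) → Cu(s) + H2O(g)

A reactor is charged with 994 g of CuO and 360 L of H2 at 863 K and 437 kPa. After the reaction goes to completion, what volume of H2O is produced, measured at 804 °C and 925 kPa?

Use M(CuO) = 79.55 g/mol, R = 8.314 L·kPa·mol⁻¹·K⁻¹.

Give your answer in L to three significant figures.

n(CuO) = 994 / 79.55 = 12.50 mol
n(H2) = PV/RT = (437 × 360) / (8.314 × 863) = 21.93 mol
For 12.50 mol CuO, stoichiometry requires (1/1) × 12.50 = 12.50 mol H2; 21.93 mol is available, so CuO is limiting.
n(H2O) = (1/1) × 12.50 = 12.50 mol
V(H2O) = nRT/P = 12.50 × 8.314 × 1077.15 / 925 = 121.0 L

121 L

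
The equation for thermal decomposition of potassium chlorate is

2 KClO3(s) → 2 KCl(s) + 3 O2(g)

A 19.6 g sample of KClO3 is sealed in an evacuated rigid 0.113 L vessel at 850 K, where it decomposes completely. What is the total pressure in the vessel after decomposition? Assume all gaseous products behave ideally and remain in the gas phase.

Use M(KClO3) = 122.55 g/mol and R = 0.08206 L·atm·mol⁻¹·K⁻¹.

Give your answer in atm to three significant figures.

148 atm

n(KClO3) = 19.6 / 122.55 = 0.1599 mol
n(gas produced) = (3/2) × 0.1599 = 0.2398 mol
P = nRT/V = 0.2398 × 0.08206 × 850 / 0.113 = 148.0 atm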